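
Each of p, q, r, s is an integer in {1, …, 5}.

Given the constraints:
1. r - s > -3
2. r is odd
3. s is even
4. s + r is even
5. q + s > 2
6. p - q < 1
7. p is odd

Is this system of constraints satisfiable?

Unsatisfiable

Constraint 3 makes s even and constraint 2 makes r odd, so s + r must be odd. Constraint 4 says s + r is even — contradiction.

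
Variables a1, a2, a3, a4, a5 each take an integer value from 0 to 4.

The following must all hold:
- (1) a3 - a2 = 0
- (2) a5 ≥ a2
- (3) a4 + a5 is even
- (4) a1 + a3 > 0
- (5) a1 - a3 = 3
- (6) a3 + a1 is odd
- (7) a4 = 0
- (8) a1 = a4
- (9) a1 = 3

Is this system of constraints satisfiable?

Unsatisfiable

Constraint 9 fixes a1 = 3 and constraint 7 fixes a4 = 0, but constraint 8 requires a1 = a4. Since 3 ≠ 0, contradiction.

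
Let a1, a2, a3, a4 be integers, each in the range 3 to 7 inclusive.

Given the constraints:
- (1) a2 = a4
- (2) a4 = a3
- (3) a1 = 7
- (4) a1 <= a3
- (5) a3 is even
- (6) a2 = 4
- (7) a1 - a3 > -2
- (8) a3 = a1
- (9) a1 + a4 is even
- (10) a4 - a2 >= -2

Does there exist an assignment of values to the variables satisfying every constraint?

Constraint 6 fixes a2 = 4 and constraint 3 fixes a1 = 7. Constraints 1, 2, and 8 give a2 = a4 = a3 = a1, so a2 = a1. But 4 ≠ 7 — contradiction.

Unsatisfiable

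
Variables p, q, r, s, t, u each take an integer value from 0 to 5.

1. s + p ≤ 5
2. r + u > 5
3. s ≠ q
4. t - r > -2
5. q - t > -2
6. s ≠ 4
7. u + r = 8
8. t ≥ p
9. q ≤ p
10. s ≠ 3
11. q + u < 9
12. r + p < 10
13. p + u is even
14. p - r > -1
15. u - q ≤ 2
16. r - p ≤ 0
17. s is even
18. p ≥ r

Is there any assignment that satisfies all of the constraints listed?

Satisfiable

One satisfying assignment is p = 4, q = 4, r = 4, s = 0, t = 4, u = 4.
For the less obvious constraints — constraint 1: s + p = 4; constraint 2: r + u = 8 — and the others hold by inspection.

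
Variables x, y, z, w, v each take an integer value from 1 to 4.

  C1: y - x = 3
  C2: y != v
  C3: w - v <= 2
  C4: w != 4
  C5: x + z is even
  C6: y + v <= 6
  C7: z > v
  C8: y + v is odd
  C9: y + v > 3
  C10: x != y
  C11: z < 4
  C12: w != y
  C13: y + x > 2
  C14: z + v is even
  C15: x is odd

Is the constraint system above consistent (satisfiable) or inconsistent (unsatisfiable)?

Satisfiable

Try x = 1, y = 4, z = 3, w = 1, v = 1.
Check constraint 1: y - x = 3; constraint 3: w - v = 0. The remaining constraints are straightforward to verify.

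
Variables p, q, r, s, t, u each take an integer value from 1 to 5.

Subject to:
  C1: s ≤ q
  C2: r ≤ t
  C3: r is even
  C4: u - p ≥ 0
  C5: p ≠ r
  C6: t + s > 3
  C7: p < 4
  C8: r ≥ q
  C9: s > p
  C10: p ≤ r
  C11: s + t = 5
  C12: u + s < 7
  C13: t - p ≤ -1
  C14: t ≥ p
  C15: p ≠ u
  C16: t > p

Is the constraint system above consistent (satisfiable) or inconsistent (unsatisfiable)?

Constraints 1, 2, 8, 9, and 13 give p < s, s ≤ q, q ≤ r, r ≤ t, t < p. Chaining: p < s ≤ q ≤ r ≤ t < p, which forces p < p — impossible.

Unsatisfiable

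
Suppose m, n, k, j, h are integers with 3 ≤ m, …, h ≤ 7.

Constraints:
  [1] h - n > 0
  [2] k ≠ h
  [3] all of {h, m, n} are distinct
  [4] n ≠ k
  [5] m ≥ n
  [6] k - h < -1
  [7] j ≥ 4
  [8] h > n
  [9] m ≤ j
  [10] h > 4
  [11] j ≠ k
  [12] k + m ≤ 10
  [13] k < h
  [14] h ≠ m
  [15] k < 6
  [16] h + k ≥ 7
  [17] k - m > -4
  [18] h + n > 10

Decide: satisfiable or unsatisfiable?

Setting (m, n, k, j, h) = (6, 4, 3, 6, 7) satisfies everything: constraint 1: h - n = 3; constraint 6: k - h = -4; constraint 12: k + m = 9, and the others follow.

Satisfiable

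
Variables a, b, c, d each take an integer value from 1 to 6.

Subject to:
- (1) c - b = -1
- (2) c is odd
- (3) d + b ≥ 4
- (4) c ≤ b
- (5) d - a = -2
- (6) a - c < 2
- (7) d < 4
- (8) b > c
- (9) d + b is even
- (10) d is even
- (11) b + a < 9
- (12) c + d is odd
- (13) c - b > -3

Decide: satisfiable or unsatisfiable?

One satisfying assignment is a = 4, b = 4, c = 3, d = 2.
For the less obvious constraints — constraint 1: c - b = -1; constraint 3: d + b = 6 — and the others hold by inspection.

Satisfiable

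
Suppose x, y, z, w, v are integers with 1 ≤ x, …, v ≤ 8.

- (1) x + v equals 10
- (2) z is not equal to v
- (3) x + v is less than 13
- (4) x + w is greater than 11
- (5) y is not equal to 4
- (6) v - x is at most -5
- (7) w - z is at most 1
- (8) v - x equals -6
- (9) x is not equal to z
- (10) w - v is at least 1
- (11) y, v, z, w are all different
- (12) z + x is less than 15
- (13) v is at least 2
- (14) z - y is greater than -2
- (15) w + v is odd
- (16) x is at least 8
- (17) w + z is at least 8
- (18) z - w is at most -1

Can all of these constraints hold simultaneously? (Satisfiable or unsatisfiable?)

Satisfiable

One satisfying assignment is x = 8, y = 3, z = 4, w = 5, v = 2.
For the less obvious constraints — constraint 1: x + v = 10; constraint 3: x + v = 10; constraint 4: x + w = 13 — and the others hold by inspection.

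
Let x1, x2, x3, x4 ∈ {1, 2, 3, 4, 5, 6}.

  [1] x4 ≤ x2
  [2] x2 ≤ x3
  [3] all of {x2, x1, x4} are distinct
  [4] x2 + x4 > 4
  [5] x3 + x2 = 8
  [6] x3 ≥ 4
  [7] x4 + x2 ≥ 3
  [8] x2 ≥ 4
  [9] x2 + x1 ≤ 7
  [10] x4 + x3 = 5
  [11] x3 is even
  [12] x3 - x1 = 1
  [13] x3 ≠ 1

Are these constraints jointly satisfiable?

Take x1 = 3, x2 = 4, x3 = 4, x4 = 1. Then constraint 4: x2 + x4 = 5; constraint 5: x3 + x2 = 8, and every other listed constraint is also met.

Satisfiable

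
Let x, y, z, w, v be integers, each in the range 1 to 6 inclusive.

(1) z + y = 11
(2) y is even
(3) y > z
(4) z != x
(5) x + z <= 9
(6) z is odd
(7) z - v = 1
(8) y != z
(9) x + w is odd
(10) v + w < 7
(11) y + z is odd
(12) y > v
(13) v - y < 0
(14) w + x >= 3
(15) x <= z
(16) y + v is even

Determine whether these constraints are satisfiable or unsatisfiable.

Satisfiable

Take x = 2, y = 6, z = 5, w = 1, v = 4. Then constraint 1: z + y = 11; constraint 5: x + z = 7, and every other listed constraint is also met.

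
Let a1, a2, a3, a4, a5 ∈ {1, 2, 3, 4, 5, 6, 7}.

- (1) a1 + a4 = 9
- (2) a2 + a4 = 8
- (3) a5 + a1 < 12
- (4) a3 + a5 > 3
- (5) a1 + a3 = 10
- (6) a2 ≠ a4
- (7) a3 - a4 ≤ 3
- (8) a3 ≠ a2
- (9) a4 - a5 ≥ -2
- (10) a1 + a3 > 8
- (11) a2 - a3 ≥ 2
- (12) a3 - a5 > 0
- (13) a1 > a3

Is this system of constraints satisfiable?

Try a1 = 7, a2 = 6, a3 = 3, a4 = 2, a5 = 2.
Check constraint 1: a1 + a4 = 9; constraint 2: a2 + a4 = 8. The remaining constraints are straightforward to verify.

Satisfiable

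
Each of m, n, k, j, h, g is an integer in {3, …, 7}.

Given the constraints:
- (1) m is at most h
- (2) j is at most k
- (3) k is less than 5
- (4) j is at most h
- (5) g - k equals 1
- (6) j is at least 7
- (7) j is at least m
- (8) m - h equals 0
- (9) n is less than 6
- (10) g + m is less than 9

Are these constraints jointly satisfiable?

From constraints 2 and 6: k ≥ j and j ≥ 7, so k ≥ 7. From constraint 3: k ≤ 4. But 4 < 7, so no value of k works.

Unsatisfiable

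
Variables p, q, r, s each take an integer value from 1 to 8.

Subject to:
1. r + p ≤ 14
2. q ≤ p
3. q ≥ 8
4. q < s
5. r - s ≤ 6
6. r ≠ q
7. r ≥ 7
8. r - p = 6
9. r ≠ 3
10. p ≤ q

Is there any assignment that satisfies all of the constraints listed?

Unsatisfiable

From constraint 7: r ≥ 7. From constraints 2 and 3: p ≥ q ≥ 8. Hence r + p ≥ 15. But constraint 1 requires r + p ≤ 14, and 14 < 15. Contradiction.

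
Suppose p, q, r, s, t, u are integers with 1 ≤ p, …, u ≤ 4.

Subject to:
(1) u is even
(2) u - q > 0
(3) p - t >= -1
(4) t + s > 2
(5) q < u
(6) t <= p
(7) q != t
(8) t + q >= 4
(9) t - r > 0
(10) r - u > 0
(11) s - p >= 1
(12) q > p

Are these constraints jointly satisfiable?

Constraints 5, 6, 9, 10, and 12 give t ≤ p, p < q, q < u, u < r, r < t. Chaining: t ≤ p < q < u < r < t, which forces t < t — impossible.

Unsatisfiable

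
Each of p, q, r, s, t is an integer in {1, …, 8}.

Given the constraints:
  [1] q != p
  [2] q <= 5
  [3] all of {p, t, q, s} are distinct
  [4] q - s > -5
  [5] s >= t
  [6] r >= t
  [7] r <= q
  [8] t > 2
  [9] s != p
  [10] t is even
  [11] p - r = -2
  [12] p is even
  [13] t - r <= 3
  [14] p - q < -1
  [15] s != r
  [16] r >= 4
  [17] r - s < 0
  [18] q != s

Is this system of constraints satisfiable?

Satisfiable

Try p = 2, q = 5, r = 4, s = 7, t = 4.
Check constraint 4: q - s = -2; constraint 11: p - r = -2; constraint 13: t - r = 0. The remaining constraints are straightforward to verify.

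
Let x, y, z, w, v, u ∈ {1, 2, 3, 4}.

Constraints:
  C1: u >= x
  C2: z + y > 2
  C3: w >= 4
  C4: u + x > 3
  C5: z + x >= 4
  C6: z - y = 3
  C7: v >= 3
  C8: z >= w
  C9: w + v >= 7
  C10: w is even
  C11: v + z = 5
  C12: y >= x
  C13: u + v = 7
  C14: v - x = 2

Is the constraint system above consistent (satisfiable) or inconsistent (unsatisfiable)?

Unsatisfiable

From constraint 7: v ≥ 3. From constraints 3 and 8: z ≥ w ≥ 4. Hence v + z ≥ 7. But constraint 11 requires v + z = 5, and 5 < 7. Contradiction.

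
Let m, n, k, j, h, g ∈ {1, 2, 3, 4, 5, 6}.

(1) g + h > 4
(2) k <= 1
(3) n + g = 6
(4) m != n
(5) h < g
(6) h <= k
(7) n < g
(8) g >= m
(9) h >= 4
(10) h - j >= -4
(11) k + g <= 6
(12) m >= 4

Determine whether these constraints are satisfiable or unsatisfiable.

Unsatisfiable

From constraints 6 and 9: k ≥ h ≥ 4. From constraints 8 and 12: g ≥ m ≥ 4. Hence k + g ≥ 8. But constraint 11 requires k + g ≤ 6, and 6 < 8. Contradiction.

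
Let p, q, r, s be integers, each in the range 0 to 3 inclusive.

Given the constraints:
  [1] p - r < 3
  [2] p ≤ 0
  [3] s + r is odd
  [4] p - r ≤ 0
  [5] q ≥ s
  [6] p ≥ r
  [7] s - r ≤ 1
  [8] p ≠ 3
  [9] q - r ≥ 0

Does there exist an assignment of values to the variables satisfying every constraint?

The assignment p = 0, q = 2, r = 0, s = 1 works:
  constraint 1 holds since p - r = 0.
  constraint 4 holds since p - r = 0.
The rest check out directly.

Satisfiable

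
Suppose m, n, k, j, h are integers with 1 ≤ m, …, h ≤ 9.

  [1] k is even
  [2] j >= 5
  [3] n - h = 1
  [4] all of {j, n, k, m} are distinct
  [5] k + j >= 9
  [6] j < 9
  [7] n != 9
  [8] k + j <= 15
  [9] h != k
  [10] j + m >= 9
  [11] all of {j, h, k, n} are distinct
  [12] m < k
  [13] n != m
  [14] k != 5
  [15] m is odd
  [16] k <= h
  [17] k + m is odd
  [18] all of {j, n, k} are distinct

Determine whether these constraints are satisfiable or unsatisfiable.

Satisfiable

Take m = 1, n = 6, k = 4, j = 8, h = 5. Then constraint 3: n - h = 1; constraint 5: k + j = 12, and every other listed constraint is also met.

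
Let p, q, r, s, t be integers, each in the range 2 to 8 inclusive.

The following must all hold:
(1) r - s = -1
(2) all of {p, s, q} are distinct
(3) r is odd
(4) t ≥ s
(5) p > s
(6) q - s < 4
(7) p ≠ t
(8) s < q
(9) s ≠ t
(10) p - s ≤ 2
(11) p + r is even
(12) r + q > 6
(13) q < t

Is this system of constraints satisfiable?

Satisfiable

One satisfying assignment is p = 5, q = 6, r = 3, s = 4, t = 8.
For the less obvious constraints — constraint 1: r - s = -1; constraint 6: q - s = 2; constraint 10: p - s = 1 — and the others hold by inspection.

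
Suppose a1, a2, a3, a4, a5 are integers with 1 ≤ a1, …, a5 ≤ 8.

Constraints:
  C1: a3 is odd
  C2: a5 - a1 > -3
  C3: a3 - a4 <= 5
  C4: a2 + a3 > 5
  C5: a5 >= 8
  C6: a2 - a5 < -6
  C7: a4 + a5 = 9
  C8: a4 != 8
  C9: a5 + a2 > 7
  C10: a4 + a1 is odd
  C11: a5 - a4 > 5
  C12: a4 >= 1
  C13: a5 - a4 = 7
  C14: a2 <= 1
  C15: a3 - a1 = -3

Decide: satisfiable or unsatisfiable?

Setting (a1, a2, a3, a4, a5) = (8, 1, 5, 1, 8) satisfies everything: constraint 2: a5 - a1 = 0; constraint 3: a3 - a4 = 4, and the others follow.

Satisfiable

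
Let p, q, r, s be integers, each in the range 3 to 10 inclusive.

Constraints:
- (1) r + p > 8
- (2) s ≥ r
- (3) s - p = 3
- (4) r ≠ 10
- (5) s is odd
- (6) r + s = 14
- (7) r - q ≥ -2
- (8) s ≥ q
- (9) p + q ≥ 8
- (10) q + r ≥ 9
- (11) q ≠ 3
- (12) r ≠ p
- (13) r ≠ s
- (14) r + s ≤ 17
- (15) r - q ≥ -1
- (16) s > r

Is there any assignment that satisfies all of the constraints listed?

Satisfiable

Take p = 6, q = 4, r = 5, s = 9. Then constraint 1: r + p = 11; constraint 3: s - p = 3, and every other listed constraint is also met.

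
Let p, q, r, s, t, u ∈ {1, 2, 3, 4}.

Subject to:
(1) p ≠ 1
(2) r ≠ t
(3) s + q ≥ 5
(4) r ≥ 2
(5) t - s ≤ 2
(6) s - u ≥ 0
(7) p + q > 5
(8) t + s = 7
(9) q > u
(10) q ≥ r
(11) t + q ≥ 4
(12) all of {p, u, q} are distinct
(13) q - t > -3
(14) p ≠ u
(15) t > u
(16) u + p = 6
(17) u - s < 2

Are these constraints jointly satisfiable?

The assignment p = 4, q = 3, r = 2, s = 3, t = 4, u = 2 works:
  constraint 3 holds since s + q = 6.
  constraint 5 holds since t - s = 1.
  constraint 6 holds since s - u = 1.
The rest check out directly.

Satisfiable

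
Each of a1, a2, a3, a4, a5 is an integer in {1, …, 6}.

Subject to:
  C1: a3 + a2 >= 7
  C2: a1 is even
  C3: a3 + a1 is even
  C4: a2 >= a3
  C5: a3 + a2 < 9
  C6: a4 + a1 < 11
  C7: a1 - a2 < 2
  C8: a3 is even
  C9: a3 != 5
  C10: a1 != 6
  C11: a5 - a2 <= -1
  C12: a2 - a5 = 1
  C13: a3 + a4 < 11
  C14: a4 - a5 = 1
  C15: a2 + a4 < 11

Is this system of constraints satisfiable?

Setting (a1, a2, a3, a4, a5) = (4, 4, 4, 4, 3) satisfies everything: constraint 1: a3 + a2 = 8; constraint 5: a3 + a2 = 8; constraint 6: a4 + a1 = 8, and the others follow.

Satisfiable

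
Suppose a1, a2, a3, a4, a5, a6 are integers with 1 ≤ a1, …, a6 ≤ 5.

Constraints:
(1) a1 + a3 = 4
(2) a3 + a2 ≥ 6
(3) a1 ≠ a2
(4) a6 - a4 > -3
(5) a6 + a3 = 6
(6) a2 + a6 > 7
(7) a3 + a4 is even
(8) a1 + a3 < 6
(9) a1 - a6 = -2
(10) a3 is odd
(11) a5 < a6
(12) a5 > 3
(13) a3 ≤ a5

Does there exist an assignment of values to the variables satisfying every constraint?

The assignment a1 = 3, a2 = 5, a3 = 1, a4 = 5, a5 = 4, a6 = 5 works:
  constraint 1 holds since a1 + a3 = 4.
  constraint 2 holds since a3 + a2 = 6.
The rest check out directly.

Satisfiable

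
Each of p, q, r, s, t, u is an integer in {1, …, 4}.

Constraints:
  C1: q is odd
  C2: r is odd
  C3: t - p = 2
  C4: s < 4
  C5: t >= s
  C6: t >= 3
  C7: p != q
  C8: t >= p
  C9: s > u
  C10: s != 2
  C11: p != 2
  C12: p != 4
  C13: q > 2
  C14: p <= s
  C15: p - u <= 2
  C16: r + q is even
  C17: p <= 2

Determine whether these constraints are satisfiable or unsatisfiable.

Setting (p, q, r, s, t, u) = (1, 3, 1, 3, 3, 1) satisfies everything: constraint 3: t - p = 2; constraint 15: p - u = 0, and the others follow.

Satisfiable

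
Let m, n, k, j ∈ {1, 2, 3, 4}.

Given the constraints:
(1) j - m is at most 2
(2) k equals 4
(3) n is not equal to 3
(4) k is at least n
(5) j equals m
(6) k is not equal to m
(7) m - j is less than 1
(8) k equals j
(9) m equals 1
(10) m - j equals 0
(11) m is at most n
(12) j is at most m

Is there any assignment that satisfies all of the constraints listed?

Constraint 2 fixes k = 4 and constraint 9 fixes m = 1. Constraints 5 and 8 give k = j = m, so k = m. But 4 ≠ 1 — contradiction.

Unsatisfiable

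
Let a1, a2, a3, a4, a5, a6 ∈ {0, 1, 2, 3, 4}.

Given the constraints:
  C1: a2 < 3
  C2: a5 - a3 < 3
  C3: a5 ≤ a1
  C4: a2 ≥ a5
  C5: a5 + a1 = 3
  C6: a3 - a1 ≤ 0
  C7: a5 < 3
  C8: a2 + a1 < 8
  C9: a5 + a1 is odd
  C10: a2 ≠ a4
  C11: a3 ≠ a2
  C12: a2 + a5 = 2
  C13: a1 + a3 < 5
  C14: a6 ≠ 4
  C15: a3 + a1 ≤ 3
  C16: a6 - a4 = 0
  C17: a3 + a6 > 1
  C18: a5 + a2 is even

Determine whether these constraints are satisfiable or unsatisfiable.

One satisfying assignment is a1 = 3, a2 = 2, a3 = 0, a4 = 3, a5 = 0, a6 = 3.
For the less obvious constraints — constraint 2: a5 - a3 = 0; constraint 5: a5 + a1 = 3; constraint 6: a3 - a1 = -3 — and the others hold by inspection.

Satisfiable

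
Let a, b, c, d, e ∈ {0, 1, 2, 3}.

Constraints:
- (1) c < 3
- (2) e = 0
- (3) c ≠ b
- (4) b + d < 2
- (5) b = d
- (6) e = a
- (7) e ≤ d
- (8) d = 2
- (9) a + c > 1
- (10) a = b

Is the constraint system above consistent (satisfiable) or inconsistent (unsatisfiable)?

Unsatisfiable

Constraint 2 fixes e = 0 and constraint 8 fixes d = 2. Constraints 5, 6, and 10 give e = a = b = d, so e = d. But 0 ≠ 2 — contradiction.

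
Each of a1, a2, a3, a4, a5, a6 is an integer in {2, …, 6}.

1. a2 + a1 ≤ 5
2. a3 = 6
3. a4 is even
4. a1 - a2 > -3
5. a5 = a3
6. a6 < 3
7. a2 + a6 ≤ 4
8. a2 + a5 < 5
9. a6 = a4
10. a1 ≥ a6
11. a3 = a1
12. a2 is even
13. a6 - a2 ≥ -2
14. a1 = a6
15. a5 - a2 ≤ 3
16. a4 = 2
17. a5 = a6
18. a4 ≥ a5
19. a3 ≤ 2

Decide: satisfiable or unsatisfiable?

Unsatisfiable

Constraint 2 fixes a3 = 6 and constraint 16 fixes a4 = 2. Constraints 9, 11, and 14 give a3 = a1 = a6 = a4, so a3 = a4. But 6 ≠ 2 — contradiction.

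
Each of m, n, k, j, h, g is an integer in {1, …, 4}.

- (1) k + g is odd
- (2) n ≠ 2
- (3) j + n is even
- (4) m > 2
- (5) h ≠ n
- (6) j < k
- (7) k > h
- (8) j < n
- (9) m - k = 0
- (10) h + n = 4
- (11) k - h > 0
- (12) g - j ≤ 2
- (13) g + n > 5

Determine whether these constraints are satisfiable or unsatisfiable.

Satisfiable

Take m = 4, n = 3, k = 4, j = 1, h = 1, g = 3. Then constraint 9: m - k = 0; constraint 10: h + n = 4, and every other listed constraint is also met.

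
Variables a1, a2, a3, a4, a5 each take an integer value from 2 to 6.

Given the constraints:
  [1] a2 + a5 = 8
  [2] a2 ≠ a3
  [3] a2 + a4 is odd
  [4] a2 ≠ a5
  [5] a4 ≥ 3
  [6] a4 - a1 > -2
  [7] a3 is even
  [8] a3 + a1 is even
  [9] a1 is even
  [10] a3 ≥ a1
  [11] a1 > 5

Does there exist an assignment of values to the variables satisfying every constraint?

Satisfiable

The assignment a1 = 6, a2 = 5, a3 = 6, a4 = 6, a5 = 3 works:
  constraint 1 holds since a2 + a5 = 8.
  constraint 3 holds since a2 + a4 = 11 is odd.
  constraint 6 holds since a4 - a1 = 0.
The rest check out directly.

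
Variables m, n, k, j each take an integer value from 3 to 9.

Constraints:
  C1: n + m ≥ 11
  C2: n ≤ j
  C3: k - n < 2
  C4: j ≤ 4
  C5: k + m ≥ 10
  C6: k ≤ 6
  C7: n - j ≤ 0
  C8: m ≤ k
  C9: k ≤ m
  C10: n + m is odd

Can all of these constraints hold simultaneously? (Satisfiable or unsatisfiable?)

Unsatisfiable

From constraints 2 and 4: n ≤ j ≤ 4. From constraints 6 and 8: m ≤ k ≤ 6. Hence n + m ≤ 10. But constraint 1 requires n + m ≥ 11, and 11 > 10. Contradiction.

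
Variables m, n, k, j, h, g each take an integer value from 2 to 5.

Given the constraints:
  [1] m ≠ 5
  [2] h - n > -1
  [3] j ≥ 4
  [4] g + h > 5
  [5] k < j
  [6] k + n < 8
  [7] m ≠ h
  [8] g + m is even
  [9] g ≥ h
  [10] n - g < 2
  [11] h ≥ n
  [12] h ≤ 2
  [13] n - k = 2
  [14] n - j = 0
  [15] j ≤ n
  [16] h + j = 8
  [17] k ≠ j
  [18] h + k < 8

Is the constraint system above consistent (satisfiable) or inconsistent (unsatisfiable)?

Unsatisfiable

From constraints 3 and 15: n ≥ j and j ≥ 4, so n ≥ 4. From constraints 11 and 12: n ≤ h and h ≤ 2, so n ≤ 2. But 2 < 4, so no value of n works.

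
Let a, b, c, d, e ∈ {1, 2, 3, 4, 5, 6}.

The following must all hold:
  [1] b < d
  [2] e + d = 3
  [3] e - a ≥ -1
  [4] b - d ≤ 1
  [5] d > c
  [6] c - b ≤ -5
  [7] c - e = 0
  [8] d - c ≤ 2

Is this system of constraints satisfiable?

Unsatisfiable

Constraints 4, 6, and 8 give c − d ≥ -2, d − b ≥ -1, b − c ≥ 5.
Adding all 3 inequalities: the left sides telescope to 0, and the right sides sum to (-2) + (-1) + 5 = 2. So 0 ≥ 2, which is false.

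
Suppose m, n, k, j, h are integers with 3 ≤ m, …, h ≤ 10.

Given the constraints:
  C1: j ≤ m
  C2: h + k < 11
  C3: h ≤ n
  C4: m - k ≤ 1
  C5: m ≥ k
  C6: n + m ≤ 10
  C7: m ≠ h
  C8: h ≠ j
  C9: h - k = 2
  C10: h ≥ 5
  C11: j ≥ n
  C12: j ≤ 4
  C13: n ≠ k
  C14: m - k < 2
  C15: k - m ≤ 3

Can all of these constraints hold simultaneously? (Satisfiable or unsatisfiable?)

From constraints 3 and 10: n ≥ h and h ≥ 5, so n ≥ 5. From constraints 11 and 12: n ≤ j and j ≤ 4, so n ≤ 4. But 4 < 5, so no value of n works.

Unsatisfiable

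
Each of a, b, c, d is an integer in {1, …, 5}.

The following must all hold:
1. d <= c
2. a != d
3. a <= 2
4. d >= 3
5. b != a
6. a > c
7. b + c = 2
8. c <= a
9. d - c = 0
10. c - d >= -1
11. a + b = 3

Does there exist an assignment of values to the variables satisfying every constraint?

Unsatisfiable

From constraints 1 and 4: c ≥ d and d ≥ 3, so c ≥ 3. From constraints 3 and 8: c ≤ a and a ≤ 2, so c ≤ 2. But 2 < 3, so no value of c works.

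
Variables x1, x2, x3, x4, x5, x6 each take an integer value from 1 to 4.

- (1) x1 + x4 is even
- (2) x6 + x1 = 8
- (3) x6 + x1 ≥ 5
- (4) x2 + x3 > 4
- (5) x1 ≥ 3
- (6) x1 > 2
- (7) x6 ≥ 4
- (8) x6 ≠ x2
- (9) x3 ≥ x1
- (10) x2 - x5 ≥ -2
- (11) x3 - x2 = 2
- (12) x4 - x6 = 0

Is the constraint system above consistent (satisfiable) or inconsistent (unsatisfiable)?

Satisfiable

Setting (x1, x2, x3, x4, x5, x6) = (4, 2, 4, 4, 2, 4) satisfies everything: constraint 2: x6 + x1 = 8; constraint 3: x6 + x1 = 8, and the others follow.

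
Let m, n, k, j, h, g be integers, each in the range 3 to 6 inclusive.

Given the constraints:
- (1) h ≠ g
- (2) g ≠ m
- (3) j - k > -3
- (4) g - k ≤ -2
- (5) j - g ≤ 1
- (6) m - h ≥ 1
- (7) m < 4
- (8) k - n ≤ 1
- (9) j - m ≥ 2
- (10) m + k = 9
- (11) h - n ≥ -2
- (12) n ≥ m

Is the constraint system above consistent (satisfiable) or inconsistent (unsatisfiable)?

Unsatisfiable

Constraints 4, 5, 6, 8, 9, and 11 give n − k ≥ -1, k − g ≥ 2, g − j ≥ -1, j − m ≥ 2, m − h ≥ 1, h − n ≥ -2.
Adding all 6 inequalities: the left sides telescope to 0, and the right sides sum to (-1) + 2 + (-1) + 2 + 1 + (-2) = 1. So 0 ≥ 1, which is false.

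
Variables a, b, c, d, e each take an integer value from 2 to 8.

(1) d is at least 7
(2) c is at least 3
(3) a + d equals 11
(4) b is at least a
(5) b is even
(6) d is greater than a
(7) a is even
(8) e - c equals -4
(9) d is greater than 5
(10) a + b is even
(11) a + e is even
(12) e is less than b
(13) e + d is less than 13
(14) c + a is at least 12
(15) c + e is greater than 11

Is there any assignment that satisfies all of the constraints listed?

Take a = 4, b = 8, c = 8, d = 7, e = 4. Then constraint 3: a + d = 11; constraint 8: e - c = -4, and every other listed constraint is also met.

Satisfiable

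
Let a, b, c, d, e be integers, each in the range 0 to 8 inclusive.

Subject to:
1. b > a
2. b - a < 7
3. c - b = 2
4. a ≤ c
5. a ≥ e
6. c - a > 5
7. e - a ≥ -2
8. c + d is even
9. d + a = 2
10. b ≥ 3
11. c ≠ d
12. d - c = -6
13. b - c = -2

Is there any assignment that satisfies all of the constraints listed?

The assignment a = 0, b = 6, c = 8, d = 2, e = 0 works:
  constraint 2 holds since b - a = 6.
  constraint 3 holds since c - b = 2.
The rest check out directly.

Satisfiable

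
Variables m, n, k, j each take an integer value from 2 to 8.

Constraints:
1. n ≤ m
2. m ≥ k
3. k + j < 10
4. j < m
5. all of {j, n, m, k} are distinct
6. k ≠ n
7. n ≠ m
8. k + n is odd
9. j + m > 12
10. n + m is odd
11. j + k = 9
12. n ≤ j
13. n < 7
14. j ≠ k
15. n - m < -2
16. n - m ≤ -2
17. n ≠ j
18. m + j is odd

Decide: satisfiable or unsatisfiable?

Setting (m, n, k, j) = (8, 3, 2, 7) satisfies everything: constraint 3: k + j = 9; constraint 9: j + m = 15, and the others follow.

Satisfiable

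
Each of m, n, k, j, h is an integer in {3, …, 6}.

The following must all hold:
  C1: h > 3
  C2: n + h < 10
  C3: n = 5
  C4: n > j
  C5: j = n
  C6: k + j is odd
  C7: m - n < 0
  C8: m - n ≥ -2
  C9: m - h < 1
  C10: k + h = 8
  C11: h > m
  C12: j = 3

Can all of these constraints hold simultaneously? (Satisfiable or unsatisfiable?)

Unsatisfiable

Constraint 12 fixes j = 3 and constraint 3 fixes n = 5, but constraint 5 requires j = n. Since 3 ≠ 5, contradiction.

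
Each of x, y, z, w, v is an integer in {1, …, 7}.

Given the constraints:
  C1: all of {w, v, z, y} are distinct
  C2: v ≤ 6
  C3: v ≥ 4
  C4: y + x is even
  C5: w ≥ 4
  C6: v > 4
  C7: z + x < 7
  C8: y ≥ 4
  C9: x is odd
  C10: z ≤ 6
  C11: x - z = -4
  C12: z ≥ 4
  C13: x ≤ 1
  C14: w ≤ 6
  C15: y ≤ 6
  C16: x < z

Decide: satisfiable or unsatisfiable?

Unsatisfiable

Constraints 2, 3, 5, 8, 10, 12, 14, and 15 confine each of w, v, z, y to the 3 values {4, …, 6}.
Constraint 1 requires all 4 of them to be distinct, but only 3 values are available — impossible by the pigeonhole principle.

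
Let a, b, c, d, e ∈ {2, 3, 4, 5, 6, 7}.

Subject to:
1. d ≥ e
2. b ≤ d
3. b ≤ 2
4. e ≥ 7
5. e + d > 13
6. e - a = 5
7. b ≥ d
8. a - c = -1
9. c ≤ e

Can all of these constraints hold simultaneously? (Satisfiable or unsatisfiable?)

From constraints 1 and 4: d ≥ e and e ≥ 7, so d ≥ 7. From constraints 3 and 7: d ≤ b and b ≤ 2, so d ≤ 2. But 2 < 7, so no value of d works.

Unsatisfiable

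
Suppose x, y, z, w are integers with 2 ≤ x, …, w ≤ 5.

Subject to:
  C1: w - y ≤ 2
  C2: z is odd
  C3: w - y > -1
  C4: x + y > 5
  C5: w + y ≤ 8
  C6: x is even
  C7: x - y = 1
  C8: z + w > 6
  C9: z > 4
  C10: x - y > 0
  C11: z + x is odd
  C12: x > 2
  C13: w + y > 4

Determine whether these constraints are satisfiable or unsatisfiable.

Try x = 4, y = 3, z = 5, w = 4.
Check constraint 1: w - y = 1; constraint 3: w - y = 1; constraint 4: x + y = 7. The remaining constraints are straightforward to verify.

Satisfiable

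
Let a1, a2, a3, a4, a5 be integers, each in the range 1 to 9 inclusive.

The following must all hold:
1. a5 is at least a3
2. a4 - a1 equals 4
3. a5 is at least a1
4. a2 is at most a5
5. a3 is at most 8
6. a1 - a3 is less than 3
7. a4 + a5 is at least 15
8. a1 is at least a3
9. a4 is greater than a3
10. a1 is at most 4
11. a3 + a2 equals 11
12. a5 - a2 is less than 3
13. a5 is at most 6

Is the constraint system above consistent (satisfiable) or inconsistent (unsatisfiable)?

Unsatisfiable

From constraints 8 and 10: a3 ≤ a1 ≤ 4. From constraints 4 and 13: a2 ≤ a5 ≤ 6. Hence a3 + a2 ≤ 10. But constraint 11 requires a3 + a2 = 11, and 11 > 10. Contradiction.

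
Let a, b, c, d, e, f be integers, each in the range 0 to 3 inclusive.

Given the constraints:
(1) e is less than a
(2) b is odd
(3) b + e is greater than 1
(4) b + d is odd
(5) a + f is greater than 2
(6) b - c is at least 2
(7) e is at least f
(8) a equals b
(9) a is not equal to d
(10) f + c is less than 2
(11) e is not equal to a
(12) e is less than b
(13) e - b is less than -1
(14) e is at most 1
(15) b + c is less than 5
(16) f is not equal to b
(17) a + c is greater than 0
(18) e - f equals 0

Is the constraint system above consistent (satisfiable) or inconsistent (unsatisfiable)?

One satisfying assignment is a = 3, b = 3, c = 0, d = 0, e = 0, f = 0.
For the less obvious constraints — constraint 3: b + e = 3; constraint 5: a + f = 3 — and the others hold by inspection.

Satisfiable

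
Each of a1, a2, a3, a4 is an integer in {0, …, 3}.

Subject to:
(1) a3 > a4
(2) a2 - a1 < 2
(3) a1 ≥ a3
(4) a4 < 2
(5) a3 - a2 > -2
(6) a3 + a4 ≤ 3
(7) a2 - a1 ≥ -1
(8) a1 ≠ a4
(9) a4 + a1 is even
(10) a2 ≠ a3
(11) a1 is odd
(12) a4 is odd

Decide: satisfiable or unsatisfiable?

Satisfiable

Try a1 = 3, a2 = 3, a3 = 2, a4 = 1.
Check constraint 2: a2 - a1 = 0; constraint 5: a3 - a2 = -1. The remaining constraints are straightforward to verify.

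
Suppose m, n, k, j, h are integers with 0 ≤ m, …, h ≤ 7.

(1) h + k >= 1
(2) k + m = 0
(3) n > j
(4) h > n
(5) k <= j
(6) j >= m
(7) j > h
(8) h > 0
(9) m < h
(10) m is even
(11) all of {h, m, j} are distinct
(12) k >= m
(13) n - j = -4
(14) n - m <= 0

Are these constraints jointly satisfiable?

Unsatisfiable

Constraints 3, 7, 9, and 14 give j < n, n ≤ m, m < h, h < j. Chaining: j < n ≤ m < h < j, which forces j < j — impossible.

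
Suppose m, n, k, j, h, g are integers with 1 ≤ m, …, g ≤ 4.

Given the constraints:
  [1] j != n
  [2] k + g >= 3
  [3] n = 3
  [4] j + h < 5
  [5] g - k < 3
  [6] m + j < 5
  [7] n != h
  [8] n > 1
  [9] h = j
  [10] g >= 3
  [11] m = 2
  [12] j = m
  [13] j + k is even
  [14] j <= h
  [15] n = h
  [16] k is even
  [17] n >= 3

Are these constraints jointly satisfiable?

Unsatisfiable

Constraint 3 fixes n = 3 and constraint 11 fixes m = 2. Constraints 9, 12, and 15 give n = h = j = m, so n = m. But 3 ≠ 2 — contradiction.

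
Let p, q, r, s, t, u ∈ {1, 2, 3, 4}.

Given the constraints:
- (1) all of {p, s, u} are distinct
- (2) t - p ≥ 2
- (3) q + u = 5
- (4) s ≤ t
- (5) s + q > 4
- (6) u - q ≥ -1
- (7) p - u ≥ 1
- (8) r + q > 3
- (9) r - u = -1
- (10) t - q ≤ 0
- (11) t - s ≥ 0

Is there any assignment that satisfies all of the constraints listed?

Unsatisfiable

Constraints 2, 6, 7, and 10 give q − t ≥ 0, t − p ≥ 2, p − u ≥ 1, u − q ≥ -1.
Adding all 4 inequalities: the left sides telescope to 0, and the right sides sum to 0 + 2 + 1 + (-1) = 2. So 0 ≥ 2, which is false.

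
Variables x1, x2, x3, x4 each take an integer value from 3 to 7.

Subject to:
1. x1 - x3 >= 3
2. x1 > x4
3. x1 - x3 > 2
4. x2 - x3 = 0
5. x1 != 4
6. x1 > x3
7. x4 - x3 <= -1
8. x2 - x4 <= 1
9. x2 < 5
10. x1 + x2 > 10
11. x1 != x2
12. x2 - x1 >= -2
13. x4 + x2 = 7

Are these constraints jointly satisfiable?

Unsatisfiable

Constraints 1, 7, 8, and 12 give x1 − x3 ≥ 3, x3 − x4 ≥ 1, x4 − x2 ≥ -1, x2 − x1 ≥ -2.
Adding all 4 inequalities: the left sides telescope to 0, and the right sides sum to 3 + 1 + (-1) + (-2) = 1. So 0 ≥ 1, which is false.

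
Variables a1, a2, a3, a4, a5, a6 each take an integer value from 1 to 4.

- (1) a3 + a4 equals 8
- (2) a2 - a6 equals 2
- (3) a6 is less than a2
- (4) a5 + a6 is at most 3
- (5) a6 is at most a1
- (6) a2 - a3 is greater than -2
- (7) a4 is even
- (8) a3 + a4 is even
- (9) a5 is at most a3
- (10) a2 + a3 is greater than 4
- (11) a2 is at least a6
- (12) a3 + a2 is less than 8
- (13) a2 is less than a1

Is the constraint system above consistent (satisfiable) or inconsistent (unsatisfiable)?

Satisfiable

The assignment a1 = 4, a2 = 3, a3 = 4, a4 = 4, a5 = 2, a6 = 1 works:
  constraint 1 holds since a3 + a4 = 8.
  constraint 2 holds since a2 - a6 = 2.
  constraint 4 holds since a5 + a6 = 3.
The rest check out directly.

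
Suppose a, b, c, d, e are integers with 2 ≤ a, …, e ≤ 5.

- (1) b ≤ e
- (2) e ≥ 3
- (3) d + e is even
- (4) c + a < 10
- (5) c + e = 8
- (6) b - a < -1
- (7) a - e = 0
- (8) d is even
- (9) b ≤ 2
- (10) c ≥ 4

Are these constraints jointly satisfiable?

One satisfying assignment is a = 4, b = 2, c = 4, d = 4, e = 4.
For the less obvious constraints — constraint 4: c + a = 8; constraint 5: c + e = 8; constraint 6: b - a = -2 — and the others hold by inspection.

Satisfiable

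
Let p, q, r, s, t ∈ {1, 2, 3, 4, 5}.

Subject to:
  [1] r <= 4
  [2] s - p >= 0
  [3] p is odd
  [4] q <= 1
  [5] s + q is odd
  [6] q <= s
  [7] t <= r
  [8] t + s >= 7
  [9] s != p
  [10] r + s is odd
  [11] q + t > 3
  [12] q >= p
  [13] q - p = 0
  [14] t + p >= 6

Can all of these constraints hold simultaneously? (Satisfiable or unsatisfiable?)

From constraints 1 and 7: t ≤ r ≤ 4. From constraints 4 and 12: p ≤ q ≤ 1. Hence t + p ≤ 5. But constraint 14 requires t + p ≥ 6, and 6 > 5. Contradiction.

Unsatisfiable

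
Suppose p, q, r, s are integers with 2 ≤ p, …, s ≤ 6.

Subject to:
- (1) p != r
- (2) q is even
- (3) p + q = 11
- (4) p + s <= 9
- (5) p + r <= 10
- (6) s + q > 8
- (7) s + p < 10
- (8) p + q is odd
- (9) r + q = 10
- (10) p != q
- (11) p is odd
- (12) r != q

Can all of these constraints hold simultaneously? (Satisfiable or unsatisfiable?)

One satisfying assignment is p = 5, q = 6, r = 4, s = 4.
For the less obvious constraints — constraint 3: p + q = 11; constraint 4: p + s = 9; constraint 5: p + r = 9 — and the others hold by inspection.

Satisfiable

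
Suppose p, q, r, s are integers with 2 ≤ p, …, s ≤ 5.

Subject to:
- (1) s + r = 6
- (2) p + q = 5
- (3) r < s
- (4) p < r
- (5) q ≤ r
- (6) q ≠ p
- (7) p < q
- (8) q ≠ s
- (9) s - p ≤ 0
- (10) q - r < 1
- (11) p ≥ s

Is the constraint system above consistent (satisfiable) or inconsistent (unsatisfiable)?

Unsatisfiable

Constraints 3, 5, 7, and 11 give p < q, q ≤ r, r < s, s ≤ p. Chaining: p < q ≤ r < s ≤ p, which forces p < p — impossible.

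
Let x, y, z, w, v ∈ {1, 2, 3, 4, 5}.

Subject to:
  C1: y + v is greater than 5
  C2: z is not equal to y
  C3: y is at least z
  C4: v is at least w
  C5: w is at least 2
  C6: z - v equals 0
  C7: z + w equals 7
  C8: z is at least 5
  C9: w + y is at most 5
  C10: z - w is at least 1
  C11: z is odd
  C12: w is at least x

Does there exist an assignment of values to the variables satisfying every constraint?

Unsatisfiable

From constraint 5: w ≥ 2. From constraints 3 and 8: y ≥ z ≥ 5. Hence w + y ≥ 7. But constraint 9 requires w + y ≤ 5, and 5 < 7. Contradiction.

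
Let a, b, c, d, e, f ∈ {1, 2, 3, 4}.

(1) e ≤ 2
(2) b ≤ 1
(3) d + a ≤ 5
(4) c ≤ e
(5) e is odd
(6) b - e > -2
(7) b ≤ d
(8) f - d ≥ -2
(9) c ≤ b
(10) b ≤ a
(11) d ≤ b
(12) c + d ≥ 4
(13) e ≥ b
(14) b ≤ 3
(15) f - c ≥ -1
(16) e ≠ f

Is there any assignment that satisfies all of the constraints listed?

From constraints 1 and 4: c ≤ e ≤ 2. From constraints 2 and 11: d ≤ b ≤ 1. Hence c + d ≤ 3. But constraint 12 requires c + d ≥ 4, and 4 > 3. Contradiction.

Unsatisfiable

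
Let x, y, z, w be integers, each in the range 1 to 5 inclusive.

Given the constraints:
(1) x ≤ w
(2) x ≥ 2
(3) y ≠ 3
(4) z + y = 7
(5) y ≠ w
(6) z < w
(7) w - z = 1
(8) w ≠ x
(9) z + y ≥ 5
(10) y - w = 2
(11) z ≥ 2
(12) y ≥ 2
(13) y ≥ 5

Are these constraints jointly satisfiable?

Satisfiable

Try x = 2, y = 5, z = 2, w = 3.
Check constraint 4: z + y = 7; constraint 7: w - z = 1; constraint 9: z + y = 7. The remaining constraints are straightforward to verify.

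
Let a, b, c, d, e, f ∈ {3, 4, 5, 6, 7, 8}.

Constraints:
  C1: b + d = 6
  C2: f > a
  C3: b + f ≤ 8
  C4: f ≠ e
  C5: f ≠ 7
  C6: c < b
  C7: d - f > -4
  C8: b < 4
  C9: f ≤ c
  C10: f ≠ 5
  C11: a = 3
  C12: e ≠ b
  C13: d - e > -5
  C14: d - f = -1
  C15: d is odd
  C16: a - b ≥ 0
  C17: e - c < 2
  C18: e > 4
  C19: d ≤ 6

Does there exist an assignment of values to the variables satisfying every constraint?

Constraints 2, 6, 9, and 16 give c < b, b ≤ a, a < f, f ≤ c. Chaining: c < b ≤ a < f ≤ c, which forces c < c — impossible.

Unsatisfiable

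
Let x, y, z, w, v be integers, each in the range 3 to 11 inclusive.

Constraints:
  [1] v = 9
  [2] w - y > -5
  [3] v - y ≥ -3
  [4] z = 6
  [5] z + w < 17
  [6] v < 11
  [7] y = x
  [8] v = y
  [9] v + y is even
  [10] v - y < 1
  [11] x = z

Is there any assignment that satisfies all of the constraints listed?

Constraint 1 fixes v = 9 and constraint 4 fixes z = 6. Constraints 7, 8, and 11 give v = y = x = z, so v = z. But 9 ≠ 6 — contradiction.

Unsatisfiable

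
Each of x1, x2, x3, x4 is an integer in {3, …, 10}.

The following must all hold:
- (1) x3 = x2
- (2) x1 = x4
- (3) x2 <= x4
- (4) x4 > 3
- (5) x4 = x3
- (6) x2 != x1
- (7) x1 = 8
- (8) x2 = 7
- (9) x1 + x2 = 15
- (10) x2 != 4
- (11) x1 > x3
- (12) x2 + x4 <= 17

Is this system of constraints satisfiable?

Constraint 7 fixes x1 = 8 and constraint 8 fixes x2 = 7. Constraints 1, 2, and 5 give x1 = x4 = x3 = x2, so x1 = x2. But 8 ≠ 7 — contradiction.

Unsatisfiable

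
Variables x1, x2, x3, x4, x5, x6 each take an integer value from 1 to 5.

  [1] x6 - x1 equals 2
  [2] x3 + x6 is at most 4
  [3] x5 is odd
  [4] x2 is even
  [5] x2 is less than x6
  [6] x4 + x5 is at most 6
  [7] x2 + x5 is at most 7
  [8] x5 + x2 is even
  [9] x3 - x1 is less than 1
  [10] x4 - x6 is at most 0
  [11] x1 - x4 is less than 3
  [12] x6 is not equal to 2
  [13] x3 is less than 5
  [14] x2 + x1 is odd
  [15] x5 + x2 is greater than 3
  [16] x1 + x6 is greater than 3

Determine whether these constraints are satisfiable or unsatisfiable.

Constraint 3 makes x5 odd and constraint 4 makes x2 even, so x5 + x2 must be odd. Constraint 8 says x5 + x2 is even — contradiction.

Unsatisfiable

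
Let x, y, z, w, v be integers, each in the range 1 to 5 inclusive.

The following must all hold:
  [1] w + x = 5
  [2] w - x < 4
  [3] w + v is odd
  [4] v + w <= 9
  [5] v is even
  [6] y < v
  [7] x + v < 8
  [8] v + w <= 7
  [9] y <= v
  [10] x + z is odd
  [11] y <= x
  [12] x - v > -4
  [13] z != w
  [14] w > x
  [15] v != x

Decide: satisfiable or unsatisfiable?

Try x = 2, y = 1, z = 1, w = 3, v = 4.
Check constraint 1: w + x = 5; constraint 2: w - x = 1; constraint 4: v + w = 7. The remaining constraints are straightforward to verify.

Satisfiable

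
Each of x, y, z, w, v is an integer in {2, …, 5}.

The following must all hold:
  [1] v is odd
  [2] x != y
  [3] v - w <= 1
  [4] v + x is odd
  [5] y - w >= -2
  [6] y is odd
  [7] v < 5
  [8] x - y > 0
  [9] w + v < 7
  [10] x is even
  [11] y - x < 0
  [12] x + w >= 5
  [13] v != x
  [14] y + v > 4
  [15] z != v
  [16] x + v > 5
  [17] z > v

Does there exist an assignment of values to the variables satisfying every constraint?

Try x = 4, y = 3, z = 5, w = 3, v = 3.
Check constraint 3: v - w = 0; constraint 5: y - w = 0. The remaining constraints are straightforward to verify.

Satisfiable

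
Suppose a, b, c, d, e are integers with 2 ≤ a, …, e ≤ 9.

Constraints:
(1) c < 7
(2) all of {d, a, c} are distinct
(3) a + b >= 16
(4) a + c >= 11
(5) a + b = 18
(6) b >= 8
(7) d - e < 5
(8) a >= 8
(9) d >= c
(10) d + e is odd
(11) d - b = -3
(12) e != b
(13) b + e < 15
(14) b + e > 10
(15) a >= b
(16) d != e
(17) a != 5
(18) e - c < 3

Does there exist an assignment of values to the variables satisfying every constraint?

Setting (a, b, c, d, e) = (9, 9, 2, 6, 3) satisfies everything: constraint 3: a + b = 18; constraint 4: a + c = 11; constraint 5: a + b = 18, and the others follow.

Satisfiable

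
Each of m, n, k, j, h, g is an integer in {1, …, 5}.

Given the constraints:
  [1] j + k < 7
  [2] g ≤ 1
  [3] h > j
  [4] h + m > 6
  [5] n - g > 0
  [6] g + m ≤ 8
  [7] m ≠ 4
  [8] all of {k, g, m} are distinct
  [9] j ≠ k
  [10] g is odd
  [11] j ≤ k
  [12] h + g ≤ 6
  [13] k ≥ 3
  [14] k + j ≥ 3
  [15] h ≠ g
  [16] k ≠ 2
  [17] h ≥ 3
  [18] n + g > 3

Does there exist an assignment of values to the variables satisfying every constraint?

Setting (m, n, k, j, h, g) = (5, 4, 4, 1, 4, 1) satisfies everything: constraint 1: j + k = 5; constraint 4: h + m = 9, and the others follow.

Satisfiable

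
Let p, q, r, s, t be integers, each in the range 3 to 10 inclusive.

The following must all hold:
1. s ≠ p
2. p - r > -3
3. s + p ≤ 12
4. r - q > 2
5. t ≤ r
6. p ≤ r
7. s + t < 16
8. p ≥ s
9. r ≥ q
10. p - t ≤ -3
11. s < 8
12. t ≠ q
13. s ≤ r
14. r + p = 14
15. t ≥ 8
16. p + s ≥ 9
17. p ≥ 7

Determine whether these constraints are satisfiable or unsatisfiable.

Unsatisfiable

From constraints 5 and 15: r ≥ t ≥ 8. From constraint 17: p ≥ 7. Hence r + p ≥ 15. But constraint 14 requires r + p = 14, and 14 < 15. Contradiction.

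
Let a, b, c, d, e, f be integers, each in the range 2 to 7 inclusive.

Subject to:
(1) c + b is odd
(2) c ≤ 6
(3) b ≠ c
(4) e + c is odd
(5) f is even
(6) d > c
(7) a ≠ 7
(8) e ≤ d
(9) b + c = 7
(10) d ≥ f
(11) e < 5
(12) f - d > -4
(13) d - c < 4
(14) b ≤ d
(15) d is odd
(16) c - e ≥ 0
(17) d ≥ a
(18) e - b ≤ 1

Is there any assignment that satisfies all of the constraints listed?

Satisfiable

Take a = 2, b = 2, c = 5, d = 7, e = 2, f = 4. Then constraint 9: b + c = 7; constraint 12: f - d = -3; constraint 13: d - c = 2, and every other listed constraint is also met.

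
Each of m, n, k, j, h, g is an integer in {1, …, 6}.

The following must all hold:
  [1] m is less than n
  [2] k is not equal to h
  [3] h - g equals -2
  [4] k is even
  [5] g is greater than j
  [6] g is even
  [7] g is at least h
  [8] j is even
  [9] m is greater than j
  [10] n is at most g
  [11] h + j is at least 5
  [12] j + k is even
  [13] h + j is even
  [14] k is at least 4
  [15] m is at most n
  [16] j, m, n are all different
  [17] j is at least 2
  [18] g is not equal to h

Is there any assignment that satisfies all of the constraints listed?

The assignment m = 4, n = 6, k = 6, j = 2, h = 4, g = 6 works:
  constraint 3 holds since h - g = -2.
  constraint 11 holds since h + j = 6.
  constraint 16 holds since values 2, 4, 6 are distinct.
The rest check out directly.

Satisfiable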